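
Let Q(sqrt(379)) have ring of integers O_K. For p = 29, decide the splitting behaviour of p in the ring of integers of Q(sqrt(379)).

379 mod 4 = 3, hence disc K = 4·379 = 1516 and O_K = ℤ[√379].
disc(K) = 1516 is not divisible by 29; 29 is unramified.
Compute (379/29) via Euler: 2^((29-1)/2) mod 29 = 28, so (379/29) = -1.
(379/29) = -1, so 29 is inert.

inert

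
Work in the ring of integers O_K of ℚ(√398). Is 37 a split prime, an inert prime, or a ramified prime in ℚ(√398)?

Since 398 ≢ 1 mod 4, the ring of integers is ℤ[√398] with discriminant 4·398 = 1592.
37 ∤ 1592, so 37 is unramified.
Euler's criterion: 398^18 mod 37 = 1. Thus (398|37) = 1.
Legendre symbol 1 ⇒ 37 is split.

p splits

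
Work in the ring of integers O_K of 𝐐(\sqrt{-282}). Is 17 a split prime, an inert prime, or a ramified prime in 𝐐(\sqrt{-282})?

-282 mod 4 = 2, hence disc K = 4·(-282) = -1128 and O_K = ℤ[√-282].
Since gcd(17, -1128) = 1 the prime 17 does not ramify.
Euler's criterion: (-282)^8 mod 17 = 16. Thus (-282|17) = -1.
(-282/17) = -1, so 17 is inert.

inert — (17) stays prime in O_K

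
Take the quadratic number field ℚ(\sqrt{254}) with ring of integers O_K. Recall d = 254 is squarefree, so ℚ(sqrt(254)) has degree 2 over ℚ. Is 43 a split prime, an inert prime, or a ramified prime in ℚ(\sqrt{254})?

43 remains inert

d = 254 ≡ 2 (mod 4), so O_K = ℤ[√254] and disc(K) = 4d = 1016.
43 ∤ 1016, so 43 is unramified.
Euler's criterion: 254^21 mod 43 = 42. Thus (254|43) = -1.
(254/43) = -1, so 43 is inert.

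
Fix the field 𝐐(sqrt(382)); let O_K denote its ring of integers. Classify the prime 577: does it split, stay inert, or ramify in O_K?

d = 382 ≡ 2 (mod 4), so O_K = ℤ[√382] and disc(K) = 4d = 1528.
disc(K) = 1528 is not divisible by 577; 577 is unramified.
(382/577) = 382^288 mod 577 = 1, giving Legendre symbol 1.
(382/577) = 1, so 577 splits.

577 splits in O_K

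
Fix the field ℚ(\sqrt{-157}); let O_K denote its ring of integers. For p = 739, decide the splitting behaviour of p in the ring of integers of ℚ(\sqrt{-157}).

-157 mod 4 = 3, hence disc K = 4·(-157) = -628 and O_K = ℤ[√-157].
disc(K) = -628 is not divisible by 739; 739 is unramified.
Euler's criterion: (-157)^369 mod 739 = 738. Thus (-157|739) = -1.
d is a non-residue mod p, hence 739 remains inert in O_K.

p is inert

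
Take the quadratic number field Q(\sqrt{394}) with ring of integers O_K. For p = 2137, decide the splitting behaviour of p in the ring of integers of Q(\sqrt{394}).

Since 394 ≢ 1 mod 4, the ring of integers is ℤ[√394] with discriminant 4·394 = 1576.
2137 ∤ 1576, so 2137 is unramified.
Legendre symbol by Euler's criterion: (394/2137) ≡ 394^1068 ≡ 2136 (mod 2137), i.e. (394/2137) = -1.
Legendre symbol -1 ⇒ 2137 is inert.

p is inert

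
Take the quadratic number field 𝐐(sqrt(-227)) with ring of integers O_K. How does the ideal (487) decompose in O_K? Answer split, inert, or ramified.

split

-227 mod 4 = 1, hence disc K = -227 and O_K = ℤ[(1+√-227)/2].
Since gcd(487, -227) = 1 the prime 487 does not ramify.
Euler's criterion: (-227)^243 mod 487 = 1. Thus (-227|487) = 1.
Legendre symbol 1 ⇒ 487 is split.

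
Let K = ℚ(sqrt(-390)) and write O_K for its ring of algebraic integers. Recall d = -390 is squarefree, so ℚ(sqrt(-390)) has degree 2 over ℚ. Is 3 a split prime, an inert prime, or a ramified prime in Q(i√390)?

Since -390 ≢ 1 mod 4, the ring of integers is ℤ[√-390] with discriminant 4·(-390) = -1560.
disc(K) = -1560 = 3·(-520), so p = 3 is ramified.

p ramifies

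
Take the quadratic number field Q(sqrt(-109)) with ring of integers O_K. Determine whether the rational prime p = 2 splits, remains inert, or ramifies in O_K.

ramifies in O_K

d = -109 ≡ 3 (mod 4), so O_K = ℤ[√-109] and disc(K) = 4d = -436.
Ramification test: 2 | -436. The prime 2 ramifies in K.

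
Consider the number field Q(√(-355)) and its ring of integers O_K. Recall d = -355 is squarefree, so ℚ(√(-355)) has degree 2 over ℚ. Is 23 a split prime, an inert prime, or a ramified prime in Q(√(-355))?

splits completely

d = -355 ≡ 1 (mod 4), so O_K = ℤ[(1+√-355)/2] and disc(K) = d = -355.
Since gcd(23, -355) = 1 the prime 23 does not ramify.
Compute (-355/23) via Euler: 13^((23-1)/2) mod 23 = 1, so (-355/23) = 1.
Legendre symbol 1 ⇒ 23 is split.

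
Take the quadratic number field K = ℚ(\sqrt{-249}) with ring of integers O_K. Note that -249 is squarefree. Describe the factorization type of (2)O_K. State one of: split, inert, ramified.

ramifies in O_K

-249 mod 4 = 3, hence disc K = 4·(-249) = -996 and O_K = ℤ[√-249].
Ramification test: 2 | -996. The prime 2 ramifies in K.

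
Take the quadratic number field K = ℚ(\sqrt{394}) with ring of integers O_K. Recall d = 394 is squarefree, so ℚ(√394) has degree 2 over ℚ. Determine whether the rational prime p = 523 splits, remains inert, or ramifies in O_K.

split — (523) = 𝔭₁𝔭₂ with 𝔭₁ ≠ 𝔭₂

d = 394 ≡ 2 (mod 4), so O_K = ℤ[√394] and disc(K) = 4d = 1576.
Since gcd(523, 1576) = 1 the prime 523 does not ramify.
(394/523) = 394^261 mod 523 = 1, giving Legendre symbol 1.
d is a quadratic residue mod p, hence 523 splits in O_K.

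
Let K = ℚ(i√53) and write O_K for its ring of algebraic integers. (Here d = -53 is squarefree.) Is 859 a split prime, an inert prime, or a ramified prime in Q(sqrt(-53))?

-53 mod 4 = 3, hence disc K = 4·(-53) = -212 and O_K = ℤ[√-53].
859 ∤ -212, so 859 is unramified.
Euler's criterion: (-53)^429 mod 859 = 858. Thus (-53|859) = -1.
d is a non-residue mod p, hence 859 remains inert in O_K.

inert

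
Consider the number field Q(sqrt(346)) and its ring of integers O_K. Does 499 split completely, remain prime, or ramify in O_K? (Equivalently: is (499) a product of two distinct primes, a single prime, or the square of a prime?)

Since 346 ≢ 1 mod 4, the ring of integers is ℤ[√346] with discriminant 4·346 = 1384.
499 ∤ 1384, so 499 is unramified.
Euler's criterion: 346^249 mod 499 = 1. Thus (346|499) = 1.
Legendre symbol 1 ⇒ 499 is split.

splits completely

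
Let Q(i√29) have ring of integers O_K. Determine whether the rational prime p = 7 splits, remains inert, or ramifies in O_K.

inert

Since -29 ≢ 1 mod 4, the ring of integers is ℤ[√-29] with discriminant 4·(-29) = -116.
7 ∤ -116, so 7 is unramified.
Compute (-29/7) via Euler: 6^((7-1)/2) mod 7 = 6, so (-29/7) = -1.
(-29/7) = -1, so 7 is inert.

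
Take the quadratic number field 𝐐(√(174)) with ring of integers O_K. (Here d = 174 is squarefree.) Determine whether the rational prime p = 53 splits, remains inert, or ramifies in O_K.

p splits

174 mod 4 = 2, hence disc K = 4·174 = 696 and O_K = ℤ[√174].
disc(K) = 696 is not divisible by 53; 53 is unramified.
(174/53) = 15^26 mod 53 = 1, giving Legendre symbol 1.
Legendre symbol 1 ⇒ 53 is split.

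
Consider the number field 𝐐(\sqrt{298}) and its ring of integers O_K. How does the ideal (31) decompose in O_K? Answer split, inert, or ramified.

p splits

Since 298 ≢ 1 mod 4, the ring of integers is ℤ[√298] with discriminant 4·298 = 1192.
disc(K) = 1192 is not divisible by 31; 31 is unramified.
(298/31) = 19^15 mod 31 = 1, giving Legendre symbol 1.
(298/31) = 1, so 31 splits.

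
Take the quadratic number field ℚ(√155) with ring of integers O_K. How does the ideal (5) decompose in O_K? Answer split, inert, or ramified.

d = 155 ≡ 3 (mod 4), so O_K = ℤ[√155] and disc(K) = 4d = 620.
5 divides disc(K) = 620, so 5 ramifies.

p ramifies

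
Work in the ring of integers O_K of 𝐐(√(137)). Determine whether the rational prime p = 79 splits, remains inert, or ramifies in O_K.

Since 137 ≡ 1 mod 4, the ring of integers is ℤ[(1+√137)/2] with discriminant 137.
disc(K) = 137 is not divisible by 79; 79 is unramified.
(137/79) = 58^39 mod 79 = 78, giving Legendre symbol -1.
(137/79) = -1, so 79 is inert.

inert — (79) stays prime in O_K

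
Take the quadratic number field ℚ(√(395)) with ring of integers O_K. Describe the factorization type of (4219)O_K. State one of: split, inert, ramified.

p is inert

d = 395 ≡ 3 (mod 4), so O_K = ℤ[√395] and disc(K) = 4d = 1580.
Since gcd(4219, 1580) = 1 the prime 4219 does not ramify.
Compute (395/4219) via Euler: 395^((4219-1)/2) mod 4219 = 4218, so (395/4219) = -1.
(395/4219) = -1, so 4219 is inert.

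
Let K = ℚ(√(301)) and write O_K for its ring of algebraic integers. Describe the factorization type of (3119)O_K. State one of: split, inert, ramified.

d = 301 ≡ 1 (mod 4), so O_K = ℤ[(1+√301)/2] and disc(K) = d = 301.
disc(K) = 301 is not divisible by 3119; 3119 is unramified.
Euler's criterion: 301^1559 mod 3119 = 1. Thus (301|3119) = 1.
(301/3119) = 1, so 3119 splits.

splits completely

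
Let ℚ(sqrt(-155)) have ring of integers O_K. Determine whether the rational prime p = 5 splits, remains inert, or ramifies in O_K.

ramified — (5) = 𝔭²

-155 mod 4 = 1, hence disc K = -155 and O_K = ℤ[(1+√-155)/2].
Ramification test: 5 | -155. The prime 5 ramifies in K.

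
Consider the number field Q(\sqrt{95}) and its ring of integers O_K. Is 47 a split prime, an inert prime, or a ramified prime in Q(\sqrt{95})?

d = 95 ≡ 3 (mod 4), so O_K = ℤ[√95] and disc(K) = 4d = 380.
disc(K) = 380 is not divisible by 47; 47 is unramified.
(95/47) = 1^23 mod 47 = 1, giving Legendre symbol 1.
Legendre symbol 1 ⇒ 47 is split.

split — (47) = 𝔭₁𝔭₂ with 𝔭₁ ≠ 𝔭₂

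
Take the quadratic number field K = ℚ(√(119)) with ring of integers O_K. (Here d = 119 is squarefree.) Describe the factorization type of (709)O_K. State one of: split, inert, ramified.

d = 119 ≡ 3 (mod 4), so O_K = ℤ[√119] and disc(K) = 4d = 476.
Since gcd(709, 476) = 1 the prime 709 does not ramify.
Compute (119/709) via Euler: 119^((709-1)/2) mod 709 = 708, so (119/709) = -1.
(119/709) = -1, so 709 is inert.

remains prime (inert)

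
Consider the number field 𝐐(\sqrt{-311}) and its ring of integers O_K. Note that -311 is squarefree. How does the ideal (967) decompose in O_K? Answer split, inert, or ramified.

inert

d = -311 ≡ 1 (mod 4), so O_K = ℤ[(1+√-311)/2] and disc(K) = d = -311.
967 ∤ -311, so 967 is unramified.
Compute (-311/967) via Euler: 656^((967-1)/2) mod 967 = 966, so (-311/967) = -1.
(-311/967) = -1, so 967 is inert.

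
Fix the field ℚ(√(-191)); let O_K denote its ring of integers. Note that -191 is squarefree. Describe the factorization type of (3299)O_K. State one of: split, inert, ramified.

split

-191 mod 4 = 1, hence disc K = -191 and O_K = ℤ[(1+√-191)/2].
disc(K) = -191 is not divisible by 3299; 3299 is unramified.
Euler's criterion: (-191)^1649 mod 3299 = 1. Thus (-191|3299) = 1.
d is a quadratic residue mod p, hence 3299 splits in O_K.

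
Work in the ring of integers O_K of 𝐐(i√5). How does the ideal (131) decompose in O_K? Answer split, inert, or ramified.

131 remains inert

-5 mod 4 = 3, hence disc K = 4·(-5) = -20 and O_K = ℤ[√-5].
disc(K) = -20 is not divisible by 131; 131 is unramified.
Legendre symbol by Euler's criterion: (-5/131) ≡ (-5)^65 ≡ 130 (mod 131), i.e. (-5/131) = -1.
Legendre symbol -1 ⇒ 131 is inert.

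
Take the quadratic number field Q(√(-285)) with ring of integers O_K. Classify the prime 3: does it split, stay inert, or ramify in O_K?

d = -285 ≡ 3 (mod 4), so O_K = ℤ[√-285] and disc(K) = 4d = -1140.
Ramification test: 3 | -1140. The prime 3 ramifies in K.

ramified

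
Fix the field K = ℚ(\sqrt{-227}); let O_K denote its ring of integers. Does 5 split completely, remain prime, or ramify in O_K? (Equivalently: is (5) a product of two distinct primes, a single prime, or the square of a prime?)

-227 mod 4 = 1, hence disc K = -227 and O_K = ℤ[(1+√-227)/2].
Since gcd(5, -227) = 1 the prime 5 does not ramify.
Legendre symbol by Euler's criterion: (-227/5) ≡ (-227)^2 ≡ 4 (mod 5), i.e. (-227/5) = -1.
Legendre symbol -1 ⇒ 5 is inert.

remains prime (inert)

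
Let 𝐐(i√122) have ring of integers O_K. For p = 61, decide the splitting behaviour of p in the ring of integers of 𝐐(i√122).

p ramifies

d = -122 ≡ 2 (mod 4), so O_K = ℤ[√-122] and disc(K) = 4d = -488.
61 divides disc(K) = -488, so 61 ramifies.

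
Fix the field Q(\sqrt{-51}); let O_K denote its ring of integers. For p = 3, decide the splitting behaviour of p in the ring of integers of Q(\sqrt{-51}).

-51 mod 4 = 1, hence disc K = -51 and O_K = ℤ[(1+√-51)/2].
Ramification test: 3 | -51. The prime 3 ramifies in K.

ramified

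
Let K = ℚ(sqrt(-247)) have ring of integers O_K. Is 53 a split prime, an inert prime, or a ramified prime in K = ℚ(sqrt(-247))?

remains prime (inert)

-247 mod 4 = 1, hence disc K = -247 and O_K = ℤ[(1+√-247)/2].
Since gcd(53, -247) = 1 the prime 53 does not ramify.
Euler's criterion: (-247)^26 mod 53 = 52. Thus (-247|53) = -1.
d is a non-residue mod p, hence 53 remains inert in O_K.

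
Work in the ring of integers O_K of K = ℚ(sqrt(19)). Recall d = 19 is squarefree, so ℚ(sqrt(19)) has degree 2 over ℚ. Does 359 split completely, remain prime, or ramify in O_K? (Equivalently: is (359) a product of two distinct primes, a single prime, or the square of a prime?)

19 mod 4 = 3, hence disc K = 4·19 = 76 and O_K = ℤ[√19].
Since gcd(359, 76) = 1 the prime 359 does not ramify.
Compute (19/359) via Euler: 19^((359-1)/2) mod 359 = 358, so (19/359) = -1.
d is a non-residue mod p, hence 359 remains inert in O_K.

p is inert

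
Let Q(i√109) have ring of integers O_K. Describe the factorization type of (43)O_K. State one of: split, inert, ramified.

d = -109 ≡ 3 (mod 4), so O_K = ℤ[√-109] and disc(K) = 4d = -436.
Since gcd(43, -436) = 1 the prime 43 does not ramify.
(-109/43) = 20^21 mod 43 = 42, giving Legendre symbol -1.
d is a non-residue mod p, hence 43 remains inert in O_K.

inert — (43) stays prime in O_K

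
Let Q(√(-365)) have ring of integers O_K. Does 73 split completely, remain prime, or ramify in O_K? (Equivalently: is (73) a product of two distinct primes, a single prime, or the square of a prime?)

Since -365 ≢ 1 mod 4, the ring of integers is ℤ[√-365] with discriminant 4·(-365) = -1460.
Ramification test: 73 | -1460. The prime 73 ramifies in K.

ramified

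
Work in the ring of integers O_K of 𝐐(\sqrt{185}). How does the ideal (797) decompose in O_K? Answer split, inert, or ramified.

d = 185 ≡ 1 (mod 4), so O_K = ℤ[(1+√185)/2] and disc(K) = d = 185.
Since gcd(797, 185) = 1 the prime 797 does not ramify.
Legendre symbol by Euler's criterion: (185/797) ≡ 185^398 ≡ 1 (mod 797), i.e. (185/797) = 1.
Legendre symbol 1 ⇒ 797 is split.

split — (797) = 𝔭₁𝔭₂ with 𝔭₁ ≠ 𝔭₂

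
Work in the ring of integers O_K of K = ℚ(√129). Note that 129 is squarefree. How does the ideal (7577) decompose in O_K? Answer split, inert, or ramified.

d = 129 ≡ 1 (mod 4), so O_K = ℤ[(1+√129)/2] and disc(K) = d = 129.
disc(K) = 129 is not divisible by 7577; 7577 is unramified.
Legendre symbol by Euler's criterion: (129/7577) ≡ 129^3788 ≡ 7576 (mod 7577), i.e. (129/7577) = -1.
d is a non-residue mod p, hence 7577 remains inert in O_K.

7577 remains inert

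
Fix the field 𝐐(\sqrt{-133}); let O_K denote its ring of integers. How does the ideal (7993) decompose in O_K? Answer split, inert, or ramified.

d = -133 ≡ 3 (mod 4), so O_K = ℤ[√-133] and disc(K) = 4d = -532.
disc(K) = -532 is not divisible by 7993; 7993 is unramified.
(-133/7993) = 7860^3996 mod 7993 = 1, giving Legendre symbol 1.
d is a quadratic residue mod p, hence 7993 splits in O_K.

split — (7993) = 𝔭₁𝔭₂ with 𝔭₁ ≠ 𝔭₂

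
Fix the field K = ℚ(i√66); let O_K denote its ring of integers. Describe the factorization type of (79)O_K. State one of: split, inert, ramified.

Since -66 ≢ 1 mod 4, the ring of integers is ℤ[√-66] with discriminant 4·(-66) = -264.
Since gcd(79, -264) = 1 the prime 79 does not ramify.
Compute (-66/79) via Euler: 13^((79-1)/2) mod 79 = 1, so (-66/79) = 1.
Legendre symbol 1 ⇒ 79 is split.

split — (79) = 𝔭₁𝔭₂ with 𝔭₁ ≠ 𝔭₂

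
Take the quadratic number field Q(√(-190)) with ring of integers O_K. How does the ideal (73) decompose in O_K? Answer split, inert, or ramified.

d = -190 ≡ 2 (mod 4), so O_K = ℤ[√-190] and disc(K) = 4d = -760.
Since gcd(73, -760) = 1 the prime 73 does not ramify.
(-190/73) = 29^36 mod 73 = 72, giving Legendre symbol -1.
Legendre symbol -1 ⇒ 73 is inert.

inert — (73) stays prime in O_K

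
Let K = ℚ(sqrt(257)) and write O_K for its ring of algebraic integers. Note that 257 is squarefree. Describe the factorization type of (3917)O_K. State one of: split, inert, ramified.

257 mod 4 = 1, hence disc K = 257 and O_K = ℤ[(1+√257)/2].
disc(K) = 257 is not divisible by 3917; 3917 is unramified.
Compute (257/3917) via Euler: 257^((3917-1)/2) mod 3917 = 1, so (257/3917) = 1.
Legendre symbol 1 ⇒ 3917 is split.

p splits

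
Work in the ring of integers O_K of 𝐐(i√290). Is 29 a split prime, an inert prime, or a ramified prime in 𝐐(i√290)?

d = -290 ≡ 2 (mod 4), so O_K = ℤ[√-290] and disc(K) = 4d = -1160.
Ramification test: 29 | -1160. The prime 29 ramifies in K.

ramified — (29) = 𝔭²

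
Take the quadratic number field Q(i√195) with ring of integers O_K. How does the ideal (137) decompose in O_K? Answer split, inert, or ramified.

inert — (137) stays prime in O_K

Since -195 ≡ 1 mod 4, the ring of integers is ℤ[(1+√-195)/2] with discriminant -195.
Since gcd(137, -195) = 1 the prime 137 does not ramify.
Legendre symbol by Euler's criterion: (-195/137) ≡ (-195)^68 ≡ 136 (mod 137), i.e. (-195/137) = -1.
Legendre symbol -1 ⇒ 137 is inert.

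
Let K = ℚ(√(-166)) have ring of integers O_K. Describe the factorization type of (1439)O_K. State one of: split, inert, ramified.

d = -166 ≡ 2 (mod 4), so O_K = ℤ[√-166] and disc(K) = 4d = -664.
1439 ∤ -664, so 1439 is unramified.
Legendre symbol by Euler's criterion: (-166/1439) ≡ (-166)^719 ≡ 1 (mod 1439), i.e. (-166/1439) = 1.
d is a quadratic residue mod p, hence 1439 splits in O_K.

split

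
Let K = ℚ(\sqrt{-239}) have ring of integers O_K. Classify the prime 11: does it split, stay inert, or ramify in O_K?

split — (11) = 𝔭₁𝔭₂ with 𝔭₁ ≠ 𝔭₂

d = -239 ≡ 1 (mod 4), so O_K = ℤ[(1+√-239)/2] and disc(K) = d = -239.
11 ∤ -239, so 11 is unramified.
Compute (-239/11) via Euler: 3^((11-1)/2) mod 11 = 1, so (-239/11) = 1.
(-239/11) = 1, so 11 splits.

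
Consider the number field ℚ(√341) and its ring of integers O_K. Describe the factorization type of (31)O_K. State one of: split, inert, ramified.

p ramifies

d = 341 ≡ 1 (mod 4), so O_K = ℤ[(1+√341)/2] and disc(K) = d = 341.
disc(K) = 341 = 31·11, so p = 31 is ramified.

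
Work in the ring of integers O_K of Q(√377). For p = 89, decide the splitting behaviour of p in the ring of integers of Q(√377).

p splits

377 mod 4 = 1, hence disc K = 377 and O_K = ℤ[(1+√377)/2].
Since gcd(89, 377) = 1 the prime 89 does not ramify.
Compute (377/89) via Euler: 21^((89-1)/2) mod 89 = 1, so (377/89) = 1.
d is a quadratic residue mod p, hence 89 splits in O_K.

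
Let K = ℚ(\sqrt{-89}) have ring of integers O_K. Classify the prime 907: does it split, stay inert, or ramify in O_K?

-89 mod 4 = 3, hence disc K = 4·(-89) = -356 and O_K = ℤ[√-89].
Since gcd(907, -356) = 1 the prime 907 does not ramify.
Legendre symbol by Euler's criterion: (-89/907) ≡ (-89)^453 ≡ 906 (mod 907), i.e. (-89/907) = -1.
d is a non-residue mod p, hence 907 remains inert in O_K.

inert — (907) stays prime in O_K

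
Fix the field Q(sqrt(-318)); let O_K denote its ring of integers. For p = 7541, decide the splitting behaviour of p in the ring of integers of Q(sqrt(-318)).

-318 mod 4 = 2, hence disc K = 4·(-318) = -1272 and O_K = ℤ[√-318].
disc(K) = -1272 is not divisible by 7541; 7541 is unramified.
Compute (-318/7541) via Euler: 7223^((7541-1)/2) mod 7541 = 1, so (-318/7541) = 1.
(-318/7541) = 1, so 7541 splits.

splits completely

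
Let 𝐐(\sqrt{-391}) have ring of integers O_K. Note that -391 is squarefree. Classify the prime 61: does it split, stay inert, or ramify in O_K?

d = -391 ≡ 1 (mod 4), so O_K = ℤ[(1+√-391)/2] and disc(K) = d = -391.
61 ∤ -391, so 61 is unramified.
Euler's criterion: (-391)^30 mod 61 = 1. Thus (-391|61) = 1.
Legendre symbol 1 ⇒ 61 is split.

splits completely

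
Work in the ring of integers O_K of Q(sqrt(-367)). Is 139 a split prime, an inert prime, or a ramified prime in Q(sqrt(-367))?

inert — (139) stays prime in O_K

Since -367 ≡ 1 mod 4, the ring of integers is ℤ[(1+√-367)/2] with discriminant -367.
Since gcd(139, -367) = 1 the prime 139 does not ramify.
Euler's criterion: (-367)^69 mod 139 = 138. Thus (-367|139) = -1.
Legendre symbol -1 ⇒ 139 is inert.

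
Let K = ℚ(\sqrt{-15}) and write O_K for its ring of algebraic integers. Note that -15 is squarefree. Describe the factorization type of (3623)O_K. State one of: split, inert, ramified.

splits completely

d = -15 ≡ 1 (mod 4), so O_K = ℤ[(1+√-15)/2] and disc(K) = d = -15.
3623 ∤ -15, so 3623 is unramified.
(-15/3623) = 3608^1811 mod 3623 = 1, giving Legendre symbol 1.
(-15/3623) = 1, so 3623 splits.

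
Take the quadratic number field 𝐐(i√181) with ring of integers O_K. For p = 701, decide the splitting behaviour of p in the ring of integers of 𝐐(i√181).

p is inert

d = -181 ≡ 3 (mod 4), so O_K = ℤ[√-181] and disc(K) = 4d = -724.
disc(K) = -724 is not divisible by 701; 701 is unramified.
Compute (-181/701) via Euler: 520^((701-1)/2) mod 701 = 700, so (-181/701) = -1.
d is a non-residue mod p, hence 701 remains inert in O_K.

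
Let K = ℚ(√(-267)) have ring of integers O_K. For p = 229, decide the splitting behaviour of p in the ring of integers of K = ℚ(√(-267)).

-267 mod 4 = 1, hence disc K = -267 and O_K = ℤ[(1+√-267)/2].
229 ∤ -267, so 229 is unramified.
Compute (-267/229) via Euler: 191^((229-1)/2) mod 229 = 228, so (-267/229) = -1.
d is a non-residue mod p, hence 229 remains inert in O_K.

inert — (229) stays prime in O_K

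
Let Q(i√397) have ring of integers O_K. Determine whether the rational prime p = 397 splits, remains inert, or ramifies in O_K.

ramified — (397) = 𝔭²

-397 mod 4 = 3, hence disc K = 4·(-397) = -1588 and O_K = ℤ[√-397].
disc(K) = -1588 = 397·(-4), so p = 397 is ramified.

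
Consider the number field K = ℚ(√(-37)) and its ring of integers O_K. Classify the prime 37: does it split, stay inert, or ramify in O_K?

p ramifies

Since -37 ≢ 1 mod 4, the ring of integers is ℤ[√-37] with discriminant 4·(-37) = -148.
Ramification test: 37 | -148. The prime 37 ramifies in K.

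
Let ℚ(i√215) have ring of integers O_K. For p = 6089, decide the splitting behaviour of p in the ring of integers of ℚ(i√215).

d = -215 ≡ 1 (mod 4), so O_K = ℤ[(1+√-215)/2] and disc(K) = d = -215.
6089 ∤ -215, so 6089 is unramified.
Compute (-215/6089) via Euler: 5874^((6089-1)/2) mod 6089 = 6088, so (-215/6089) = -1.
(-215/6089) = -1, so 6089 is inert.

p is inert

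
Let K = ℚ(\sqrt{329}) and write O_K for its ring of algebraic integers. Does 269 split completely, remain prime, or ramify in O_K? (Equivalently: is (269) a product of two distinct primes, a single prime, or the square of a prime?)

269 remains inert

Since 329 ≡ 1 mod 4, the ring of integers is ℤ[(1+√329)/2] with discriminant 329.
disc(K) = 329 is not divisible by 269; 269 is unramified.
Euler's criterion: 329^134 mod 269 = 268. Thus (329|269) = -1.
(329/269) = -1, so 269 is inert.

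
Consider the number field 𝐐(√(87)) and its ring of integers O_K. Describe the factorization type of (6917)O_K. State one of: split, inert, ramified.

d = 87 ≡ 3 (mod 4), so O_K = ℤ[√87] and disc(K) = 4d = 348.
disc(K) = 348 is not divisible by 6917; 6917 is unramified.
Legendre symbol by Euler's criterion: (87/6917) ≡ 87^3458 ≡ 1 (mod 6917), i.e. (87/6917) = 1.
Legendre symbol 1 ⇒ 6917 is split.

splits completely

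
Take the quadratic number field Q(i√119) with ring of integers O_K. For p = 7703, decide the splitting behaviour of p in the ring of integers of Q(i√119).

Since -119 ≡ 1 mod 4, the ring of integers is ℤ[(1+√-119)/2] with discriminant -119.
Since gcd(7703, -119) = 1 the prime 7703 does not ramify.
Legendre symbol by Euler's criterion: (-119/7703) ≡ (-119)^3851 ≡ 7702 (mod 7703), i.e. (-119/7703) = -1.
d is a non-residue mod p, hence 7703 remains inert in O_K.

inert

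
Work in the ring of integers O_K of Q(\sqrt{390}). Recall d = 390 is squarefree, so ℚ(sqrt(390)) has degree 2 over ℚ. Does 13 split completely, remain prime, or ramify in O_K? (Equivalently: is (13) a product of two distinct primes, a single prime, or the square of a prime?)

ramified — (13) = 𝔭²

d = 390 ≡ 2 (mod 4), so O_K = ℤ[√390] and disc(K) = 4d = 1560.
Ramification test: 13 | 1560. The prime 13 ramifies in K.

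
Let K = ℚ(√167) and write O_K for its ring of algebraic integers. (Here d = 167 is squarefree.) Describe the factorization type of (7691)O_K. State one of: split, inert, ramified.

d = 167 ≡ 3 (mod 4), so O_K = ℤ[√167] and disc(K) = 4d = 668.
7691 ∤ 668, so 7691 is unramified.
Compute (167/7691) via Euler: 167^((7691-1)/2) mod 7691 = 7690, so (167/7691) = -1.
Legendre symbol -1 ⇒ 7691 is inert.

remains prime (inert)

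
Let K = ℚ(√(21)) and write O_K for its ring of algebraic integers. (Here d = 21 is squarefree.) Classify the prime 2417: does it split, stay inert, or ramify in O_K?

remains prime (inert)

Since 21 ≡ 1 mod 4, the ring of integers is ℤ[(1+√21)/2] with discriminant 21.
2417 ∤ 21, so 2417 is unramified.
Compute (21/2417) via Euler: 21^((2417-1)/2) mod 2417 = 2416, so (21/2417) = -1.
Legendre symbol -1 ⇒ 2417 is inert.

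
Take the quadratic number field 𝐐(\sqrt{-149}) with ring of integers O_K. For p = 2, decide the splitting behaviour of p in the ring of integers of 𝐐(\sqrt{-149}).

2 is ramified

-149 mod 4 = 3, hence disc K = 4·(-149) = -596 and O_K = ℤ[√-149].
disc(K) = -596 = 2·(-298), so p = 2 is ramified.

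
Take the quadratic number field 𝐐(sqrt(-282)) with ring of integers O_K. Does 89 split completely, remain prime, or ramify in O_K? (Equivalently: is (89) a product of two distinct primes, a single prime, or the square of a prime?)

remains prime (inert)

-282 mod 4 = 2, hence disc K = 4·(-282) = -1128 and O_K = ℤ[√-282].
89 ∤ -1128, so 89 is unramified.
Compute (-282/89) via Euler: 74^((89-1)/2) mod 89 = 88, so (-282/89) = -1.
d is a non-residue mod p, hence 89 remains inert in O_K.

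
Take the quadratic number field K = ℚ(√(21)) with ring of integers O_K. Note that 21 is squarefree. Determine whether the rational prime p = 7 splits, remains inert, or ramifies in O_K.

p ramifies

Since 21 ≡ 1 mod 4, the ring of integers is ℤ[(1+√21)/2] with discriminant 21.
Ramification test: 7 | 21. The prime 7 ramifies in K.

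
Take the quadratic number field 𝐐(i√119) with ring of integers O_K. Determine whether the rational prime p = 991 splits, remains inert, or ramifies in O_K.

inert — (991) stays prime in O_K

d = -119 ≡ 1 (mod 4), so O_K = ℤ[(1+√-119)/2] and disc(K) = d = -119.
Since gcd(991, -119) = 1 the prime 991 does not ramify.
Legendre symbol by Euler's criterion: (-119/991) ≡ (-119)^495 ≡ 990 (mod 991), i.e. (-119/991) = -1.
(-119/991) = -1, so 991 is inert.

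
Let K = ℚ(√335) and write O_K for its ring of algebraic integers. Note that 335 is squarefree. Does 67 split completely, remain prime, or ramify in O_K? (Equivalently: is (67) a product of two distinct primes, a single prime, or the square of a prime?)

p ramifies

d = 335 ≡ 3 (mod 4), so O_K = ℤ[√335] and disc(K) = 4d = 1340.
Ramification test: 67 | 1340. The prime 67 ramifies in K.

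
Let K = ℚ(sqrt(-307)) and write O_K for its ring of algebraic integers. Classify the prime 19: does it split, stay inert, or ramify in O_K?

split

Since -307 ≡ 1 mod 4, the ring of integers is ℤ[(1+√-307)/2] with discriminant -307.
Since gcd(19, -307) = 1 the prime 19 does not ramify.
Euler's criterion: (-307)^9 mod 19 = 1. Thus (-307|19) = 1.
d is a quadratic residue mod p, hence 19 splits in O_K.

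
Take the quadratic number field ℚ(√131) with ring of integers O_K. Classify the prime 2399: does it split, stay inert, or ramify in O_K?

Since 131 ≢ 1 mod 4, the ring of integers is ℤ[√131] with discriminant 4·131 = 524.
2399 ∤ 524, so 2399 is unramified.
Legendre symbol by Euler's criterion: (131/2399) ≡ 131^1199 ≡ 2398 (mod 2399), i.e. (131/2399) = -1.
d is a non-residue mod p, hence 2399 remains inert in O_K.

2399 remains inert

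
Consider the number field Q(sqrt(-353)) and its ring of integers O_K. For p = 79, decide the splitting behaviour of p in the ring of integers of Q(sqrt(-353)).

Since -353 ≢ 1 mod 4, the ring of integers is ℤ[√-353] with discriminant 4·(-353) = -1412.
Since gcd(79, -1412) = 1 the prime 79 does not ramify.
Legendre symbol by Euler's criterion: (-353/79) ≡ (-353)^39 ≡ 1 (mod 79), i.e. (-353/79) = 1.
Legendre symbol 1 ⇒ 79 is split.

79 splits in O_K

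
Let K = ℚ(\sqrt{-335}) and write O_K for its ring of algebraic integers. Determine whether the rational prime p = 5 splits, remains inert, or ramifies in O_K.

ramifies in O_K

-335 mod 4 = 1, hence disc K = -335 and O_K = ℤ[(1+√-335)/2].
5 divides disc(K) = -335, so 5 ramifies.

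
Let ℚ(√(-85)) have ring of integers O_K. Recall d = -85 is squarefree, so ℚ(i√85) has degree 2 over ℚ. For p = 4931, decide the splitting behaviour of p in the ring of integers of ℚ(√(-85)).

Since -85 ≢ 1 mod 4, the ring of integers is ℤ[√-85] with discriminant 4·(-85) = -340.
Since gcd(4931, -340) = 1 the prime 4931 does not ramify.
Legendre symbol by Euler's criterion: (-85/4931) ≡ (-85)^2465 ≡ 4930 (mod 4931), i.e. (-85/4931) = -1.
(-85/4931) = -1, so 4931 is inert.

remains prime (inert)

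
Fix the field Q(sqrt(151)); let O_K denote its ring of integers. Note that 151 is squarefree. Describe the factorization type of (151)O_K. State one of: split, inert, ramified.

d = 151 ≡ 3 (mod 4), so O_K = ℤ[√151] and disc(K) = 4d = 604.
151 divides disc(K) = 604, so 151 ramifies.

ramifies in O_K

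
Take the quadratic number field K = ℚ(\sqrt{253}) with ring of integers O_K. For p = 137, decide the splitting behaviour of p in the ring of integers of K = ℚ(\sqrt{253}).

253 mod 4 = 1, hence disc K = 253 and O_K = ℤ[(1+√253)/2].
Since gcd(137, 253) = 1 the prime 137 does not ramify.
Compute (253/137) via Euler: 116^((137-1)/2) mod 137 = 136, so (253/137) = -1.
Legendre symbol -1 ⇒ 137 is inert.

inert — (137) stays prime in O_K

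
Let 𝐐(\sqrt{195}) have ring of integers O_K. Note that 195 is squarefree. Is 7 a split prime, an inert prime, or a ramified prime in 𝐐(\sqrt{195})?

Since 195 ≢ 1 mod 4, the ring of integers is ℤ[√195] with discriminant 4·195 = 780.
7 ∤ 780, so 7 is unramified.
Euler's criterion: 195^3 mod 7 = 6. Thus (195|7) = -1.
(195/7) = -1, so 7 is inert.

7 remains inert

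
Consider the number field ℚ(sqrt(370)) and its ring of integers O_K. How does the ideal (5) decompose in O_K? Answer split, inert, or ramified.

Since 370 ≢ 1 mod 4, the ring of integers is ℤ[√370] with discriminant 4·370 = 1480.
5 divides disc(K) = 1480, so 5 ramifies.

ramifies in O_K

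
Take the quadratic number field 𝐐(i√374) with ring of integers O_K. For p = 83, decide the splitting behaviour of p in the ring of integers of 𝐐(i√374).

split

d = -374 ≡ 2 (mod 4), so O_K = ℤ[√-374] and disc(K) = 4d = -1496.
Since gcd(83, -1496) = 1 the prime 83 does not ramify.
Legendre symbol by Euler's criterion: (-374/83) ≡ (-374)^41 ≡ 1 (mod 83), i.e. (-374/83) = 1.
(-374/83) = 1, so 83 splits.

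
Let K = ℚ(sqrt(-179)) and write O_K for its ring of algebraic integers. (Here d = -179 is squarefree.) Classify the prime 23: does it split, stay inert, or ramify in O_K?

Since -179 ≡ 1 mod 4, the ring of integers is ℤ[(1+√-179)/2] with discriminant -179.
Since gcd(23, -179) = 1 the prime 23 does not ramify.
Compute (-179/23) via Euler: 5^((23-1)/2) mod 23 = 22, so (-179/23) = -1.
d is a non-residue mod p, hence 23 remains inert in O_K.

remains prime (inert)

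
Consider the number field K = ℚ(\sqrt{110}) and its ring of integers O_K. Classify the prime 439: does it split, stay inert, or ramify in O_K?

split — (439) = 𝔭₁𝔭₂ with 𝔭₁ ≠ 𝔭₂

Since 110 ≢ 1 mod 4, the ring of integers is ℤ[√110] with discriminant 4·110 = 440.
disc(K) = 440 is not divisible by 439; 439 is unramified.
Euler's criterion: 110^219 mod 439 = 1. Thus (110|439) = 1.
Legendre symbol 1 ⇒ 439 is split.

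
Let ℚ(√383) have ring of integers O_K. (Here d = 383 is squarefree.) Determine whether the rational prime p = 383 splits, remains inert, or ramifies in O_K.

Since 383 ≢ 1 mod 4, the ring of integers is ℤ[√383] with discriminant 4·383 = 1532.
383 divides disc(K) = 1532, so 383 ramifies.

383 is ramified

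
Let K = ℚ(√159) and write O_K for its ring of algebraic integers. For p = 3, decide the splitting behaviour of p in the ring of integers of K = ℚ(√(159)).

159 mod 4 = 3, hence disc K = 4·159 = 636 and O_K = ℤ[√159].
disc(K) = 636 = 3·212, so p = 3 is ramified.

ramified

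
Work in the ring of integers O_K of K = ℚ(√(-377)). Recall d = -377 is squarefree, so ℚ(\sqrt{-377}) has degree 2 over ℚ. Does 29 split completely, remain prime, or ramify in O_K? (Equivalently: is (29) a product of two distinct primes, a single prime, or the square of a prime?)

-377 mod 4 = 3, hence disc K = 4·(-377) = -1508 and O_K = ℤ[√-377].
disc(K) = -1508 = 29·(-52), so p = 29 is ramified.

p ramifies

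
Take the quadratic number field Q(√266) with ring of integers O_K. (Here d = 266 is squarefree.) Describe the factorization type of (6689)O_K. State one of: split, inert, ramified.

d = 266 ≡ 2 (mod 4), so O_K = ℤ[√266] and disc(K) = 4d = 1064.
disc(K) = 1064 is not divisible by 6689; 6689 is unramified.
Euler's criterion: 266^3344 mod 6689 = 1. Thus (266|6689) = 1.
(266/6689) = 1, so 6689 splits.

splits completely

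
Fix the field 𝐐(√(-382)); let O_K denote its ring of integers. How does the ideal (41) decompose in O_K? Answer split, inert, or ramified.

inert

-382 mod 4 = 2, hence disc K = 4·(-382) = -1528 and O_K = ℤ[√-382].
disc(K) = -1528 is not divisible by 41; 41 is unramified.
(-382/41) = 28^20 mod 41 = 40, giving Legendre symbol -1.
Legendre symbol -1 ⇒ 41 is inert.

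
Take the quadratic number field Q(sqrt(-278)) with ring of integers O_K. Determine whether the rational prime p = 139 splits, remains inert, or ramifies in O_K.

p ramifies

-278 mod 4 = 2, hence disc K = 4·(-278) = -1112 and O_K = ℤ[√-278].
disc(K) = -1112 = 139·(-8), so p = 139 is ramified.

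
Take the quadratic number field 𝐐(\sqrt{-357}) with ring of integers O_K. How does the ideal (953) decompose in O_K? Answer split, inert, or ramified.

inert — (953) stays prime in O_K

d = -357 ≡ 3 (mod 4), so O_K = ℤ[√-357] and disc(K) = 4d = -1428.
Since gcd(953, -1428) = 1 the prime 953 does not ramify.
Legendre symbol by Euler's criterion: (-357/953) ≡ (-357)^476 ≡ 952 (mod 953), i.e. (-357/953) = -1.
Legendre symbol -1 ⇒ 953 is inert.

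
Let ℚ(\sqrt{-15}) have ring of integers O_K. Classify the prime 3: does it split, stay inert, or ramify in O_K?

d = -15 ≡ 1 (mod 4), so O_K = ℤ[(1+√-15)/2] and disc(K) = d = -15.
3 divides disc(K) = -15, so 3 ramifies.

ramifies in O_K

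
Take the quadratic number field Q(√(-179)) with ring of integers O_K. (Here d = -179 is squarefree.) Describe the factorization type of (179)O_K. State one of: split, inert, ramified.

Since -179 ≡ 1 mod 4, the ring of integers is ℤ[(1+√-179)/2] with discriminant -179.
Ramification test: 179 | -179. The prime 179 ramifies in K.

p ramifies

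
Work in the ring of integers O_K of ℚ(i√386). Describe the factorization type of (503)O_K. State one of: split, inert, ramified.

503 splits in O_K

-386 mod 4 = 2, hence disc K = 4·(-386) = -1544 and O_K = ℤ[√-386].
Since gcd(503, -1544) = 1 the prime 503 does not ramify.
Euler's criterion: (-386)^251 mod 503 = 1. Thus (-386|503) = 1.
Legendre symbol 1 ⇒ 503 is split.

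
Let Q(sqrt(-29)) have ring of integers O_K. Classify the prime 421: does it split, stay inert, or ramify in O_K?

-29 mod 4 = 3, hence disc K = 4·(-29) = -116 and O_K = ℤ[√-29].
disc(K) = -116 is not divisible by 421; 421 is unramified.
Euler's criterion: (-29)^210 mod 421 = 420. Thus (-29|421) = -1.
(-29/421) = -1, so 421 is inert.

inert — (421) stays prime in O_K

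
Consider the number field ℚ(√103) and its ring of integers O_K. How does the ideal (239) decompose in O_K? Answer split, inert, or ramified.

Since 103 ≢ 1 mod 4, the ring of integers is ℤ[√103] with discriminant 4·103 = 412.
239 ∤ 412, so 239 is unramified.
(103/239) = 103^119 mod 239 = 238, giving Legendre symbol -1.
d is a non-residue mod p, hence 239 remains inert in O_K.

p is inert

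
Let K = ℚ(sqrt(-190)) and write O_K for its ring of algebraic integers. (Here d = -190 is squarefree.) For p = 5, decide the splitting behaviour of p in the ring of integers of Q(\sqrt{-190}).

ramifies in O_K

-190 mod 4 = 2, hence disc K = 4·(-190) = -760 and O_K = ℤ[√-190].
Ramification test: 5 | -760. The prime 5 ramifies in K.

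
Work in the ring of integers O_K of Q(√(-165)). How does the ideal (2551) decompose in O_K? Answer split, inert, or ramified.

d = -165 ≡ 3 (mod 4), so O_K = ℤ[√-165] and disc(K) = 4d = -660.
Since gcd(2551, -660) = 1 the prime 2551 does not ramify.
Compute (-165/2551) via Euler: 2386^((2551-1)/2) mod 2551 = 1, so (-165/2551) = 1.
(-165/2551) = 1, so 2551 splits.

p splits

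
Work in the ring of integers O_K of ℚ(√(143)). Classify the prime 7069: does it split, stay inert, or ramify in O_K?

7069 remains inert

d = 143 ≡ 3 (mod 4), so O_K = ℤ[√143] and disc(K) = 4d = 572.
Since gcd(7069, 572) = 1 the prime 7069 does not ramify.
Euler's criterion: 143^3534 mod 7069 = 7068. Thus (143|7069) = -1.
Legendre symbol -1 ⇒ 7069 is inert.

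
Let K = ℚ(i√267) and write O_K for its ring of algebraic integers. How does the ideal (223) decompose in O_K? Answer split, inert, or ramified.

223 splits in O_K

d = -267 ≡ 1 (mod 4), so O_K = ℤ[(1+√-267)/2] and disc(K) = d = -267.
disc(K) = -267 is not divisible by 223; 223 is unramified.
Legendre symbol by Euler's criterion: (-267/223) ≡ (-267)^111 ≡ 1 (mod 223), i.e. (-267/223) = 1.
Legendre symbol 1 ⇒ 223 is split.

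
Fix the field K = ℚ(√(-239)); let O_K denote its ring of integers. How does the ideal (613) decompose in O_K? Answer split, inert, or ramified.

d = -239 ≡ 1 (mod 4), so O_K = ℤ[(1+√-239)/2] and disc(K) = d = -239.
disc(K) = -239 is not divisible by 613; 613 is unramified.
Euler's criterion: (-239)^306 mod 613 = 1. Thus (-239|613) = 1.
Legendre symbol 1 ⇒ 613 is split.

613 splits in O_K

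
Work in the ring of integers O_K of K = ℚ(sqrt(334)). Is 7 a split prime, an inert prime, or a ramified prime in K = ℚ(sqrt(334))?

p is inert

d = 334 ≡ 2 (mod 4), so O_K = ℤ[√334] and disc(K) = 4d = 1336.
7 ∤ 1336, so 7 is unramified.
Compute (334/7) via Euler: 5^((7-1)/2) mod 7 = 6, so (334/7) = -1.
d is a non-residue mod p, hence 7 remains inert in O_K.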